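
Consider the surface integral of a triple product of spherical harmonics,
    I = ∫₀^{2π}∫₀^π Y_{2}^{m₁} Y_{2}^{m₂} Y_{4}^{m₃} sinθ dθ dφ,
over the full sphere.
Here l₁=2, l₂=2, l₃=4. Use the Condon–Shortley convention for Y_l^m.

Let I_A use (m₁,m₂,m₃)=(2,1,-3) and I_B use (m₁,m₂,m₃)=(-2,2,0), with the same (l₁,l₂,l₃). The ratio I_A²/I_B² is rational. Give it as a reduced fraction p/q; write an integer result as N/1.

l's match ⇒ only the (l;m) 3-j factors differ between A and B.
A: triangle coeff Δ(2,2,4) = 1/630; Σ_t [0,0]: t=0:+1/144 = 1/144; (3j)²=1/18 [(2 2 4; 2 1 -3)], sign=-1
B: triangle coeff Δ(2,2,4) = 1/630; Σ_t [0,0]: t=0:+1/576 = 1/576; (3j)²=1/630 [(2 2 4; -2 2 0)], sign=+1
I_A²/I_B² = (1/18)/(1/630) = 35/1

35/1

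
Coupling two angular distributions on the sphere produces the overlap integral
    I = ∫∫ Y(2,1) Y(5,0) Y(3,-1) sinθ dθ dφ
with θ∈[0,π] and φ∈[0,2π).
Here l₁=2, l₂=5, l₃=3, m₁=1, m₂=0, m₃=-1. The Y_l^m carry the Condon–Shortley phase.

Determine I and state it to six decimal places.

0.169433

Rules hold: Σm=0, L=10 even, 3≤3≤7.
N = 5·11·7 = 385
Δ = 4!·0!·6!/11! = 1/2310
Racah Σ t=2..2: t=2:+1/144 = 1/144
⇒ 3j(2 5 3; 0 0 0)² = 10/231, sgn -1
Racah Σ t=1..1: t=1:−1/288 = -1/288
⇒ 3j(2 5 3; 1 0 -1)² = 5/231, sgn -1
4πI² = N·(3j₀)²·(3jₘ)² = 250/693
I = +1·√(0.36075/4π) = 0.16943318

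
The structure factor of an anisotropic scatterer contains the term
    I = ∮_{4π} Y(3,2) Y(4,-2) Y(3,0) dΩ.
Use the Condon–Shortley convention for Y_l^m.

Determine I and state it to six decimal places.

-0.044418

m-sum 0 ✓  L=10 even ✓  1≤3≤7 ✓
Π(2lᵢ+1) = 7×9×7 = 441
triangle coeff Δ(3,4,3) = 1/34650
Σ_t [1,3]: t=1:−1/72 t=2:+1/16 t=3:−1/72 = 5/144
(3j)²=2/77 [(3 4 3; 0 0 0)], sign=-1
Σ_t [0,1]: t=0:+1/96 t=1:−1/72 = -1/288
(3j)²=1/462 [(3 4 3; 2 -2 0)], sign=+1
⇒ 4πI² = 3/121
I = (-1)√(3/121/(4π)) = -0.04441841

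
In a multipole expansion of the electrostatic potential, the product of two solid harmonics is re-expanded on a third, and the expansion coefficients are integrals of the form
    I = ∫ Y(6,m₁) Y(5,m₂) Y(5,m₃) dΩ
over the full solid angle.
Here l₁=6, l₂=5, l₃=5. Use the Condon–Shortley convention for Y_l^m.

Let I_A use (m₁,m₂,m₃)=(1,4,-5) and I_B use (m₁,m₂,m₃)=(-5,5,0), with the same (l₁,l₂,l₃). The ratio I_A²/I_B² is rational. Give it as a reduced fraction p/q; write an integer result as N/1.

21/55

Same 6,5,5: normalisation and zero-m 3j drop out of the ratio.
A: Δ: 6! 6! 4! / 17! → 1/28588560; sum: t=5:−1/2073600 = -1/2073600; 3j²(6 5 5; 1 4 -5) = Δ·Π!·Σ² = 63/9724  (sign -1)
B: Δ: 6! 6! 4! / 17! → 1/28588560; sum: t=6:+1/2073600 = 1/2073600; 3j²(6 5 5; -5 5 0) = Δ·Π!·Σ² = 15/884  (sign -1)
I_A²/I_B² = (63/9724)/(15/884) = 21/55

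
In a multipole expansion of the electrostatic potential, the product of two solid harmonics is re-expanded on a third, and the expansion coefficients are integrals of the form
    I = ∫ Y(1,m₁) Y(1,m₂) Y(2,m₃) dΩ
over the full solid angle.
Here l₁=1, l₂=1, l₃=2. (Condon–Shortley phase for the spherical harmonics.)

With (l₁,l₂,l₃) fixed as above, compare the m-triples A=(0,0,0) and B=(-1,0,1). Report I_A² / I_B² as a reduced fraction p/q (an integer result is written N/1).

4/3

Same 1,1,2: normalisation and zero-m 3j drop out of the ratio.
A: Δ: 0! 2! 2! / 5! → 1/30; sum: t=0:+1/1 = 1/1; 3j²(1 1 2; 0 0 0) = Δ·Π!·Σ² = 2/15  (sign +1)
B: Δ: 0! 2! 2! / 5! → 1/30; sum: t=0:+1/2 = 1/2; 3j²(1 1 2; -1 0 1) = Δ·Π!·Σ² = 1/10  (sign -1)
I_A²/I_B² = (2/15)/(1/10) = 4/3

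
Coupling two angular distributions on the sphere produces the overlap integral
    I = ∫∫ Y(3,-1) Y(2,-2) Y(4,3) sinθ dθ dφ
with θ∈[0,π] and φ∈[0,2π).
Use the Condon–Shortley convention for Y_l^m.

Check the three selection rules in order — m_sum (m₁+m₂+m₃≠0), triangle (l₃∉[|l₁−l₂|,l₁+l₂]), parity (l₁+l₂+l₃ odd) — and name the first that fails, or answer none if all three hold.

azimuthal sum: -1 − 2 + 3 = 0  ✓
1 ≤ 4 ≤ 5 (triangle on l)  ✓
L = 3 + 2 + 4 = 9 (odd)  ✗

parity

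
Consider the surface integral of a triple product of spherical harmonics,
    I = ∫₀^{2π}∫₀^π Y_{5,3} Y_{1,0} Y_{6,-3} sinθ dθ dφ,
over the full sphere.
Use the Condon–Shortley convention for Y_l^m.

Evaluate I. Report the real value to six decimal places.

Checks pass: Σm=0; 12 even; l₃=6∈[4,6].
(2·5+1)(2·1+1)(2·6+1) = 429
Δ: 0! 10! 2! / 13! → 1/858
sum: t=0:+1/14400 = 1/14400
3j²(5 1 6; 0 0 0) = Δ·Π!·Σ² = 6/143  (sign +1)
sum: t=0:+1/80640 = 1/80640
3j²(5 1 6; 3 0 -3) = Δ·Π!·Σ² = 9/286  (sign -1)
combine: 4πI² = 429·6/143·9/286 = 81/143
take √, sign -1: I = -0.21230956

-0.212310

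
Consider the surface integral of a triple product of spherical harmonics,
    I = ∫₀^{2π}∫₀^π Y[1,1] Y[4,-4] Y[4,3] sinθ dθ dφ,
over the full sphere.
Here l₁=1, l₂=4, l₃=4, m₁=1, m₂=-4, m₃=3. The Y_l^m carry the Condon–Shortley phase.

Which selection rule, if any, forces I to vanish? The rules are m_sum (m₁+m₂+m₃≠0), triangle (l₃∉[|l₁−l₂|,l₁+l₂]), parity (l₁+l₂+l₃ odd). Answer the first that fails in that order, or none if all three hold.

Σmᵢ = 0  ✓
l₃∈[|l₁−l₂|,l₁+l₂]=[3,5], have l₃=4  ✓
Σlᵢ = 9 ⇒ odd  ✗

parity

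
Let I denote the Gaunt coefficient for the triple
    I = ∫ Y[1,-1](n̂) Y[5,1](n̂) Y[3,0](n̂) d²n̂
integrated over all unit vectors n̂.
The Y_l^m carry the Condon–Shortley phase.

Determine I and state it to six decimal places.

0.000000

|1−5|≤3≤1+5 violated ⇒ I = 0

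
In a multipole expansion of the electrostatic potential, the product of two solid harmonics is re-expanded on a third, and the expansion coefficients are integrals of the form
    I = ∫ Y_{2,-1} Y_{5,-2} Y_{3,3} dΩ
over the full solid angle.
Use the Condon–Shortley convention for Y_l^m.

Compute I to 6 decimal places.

0.063396

m-sum 0 ✓  L=10 even ✓  3≤3≤7 ✓
Π(2lᵢ+1) = 5×11×7 = 385
triangle coeff Δ(2,5,3) = 1/2310
Σ_t [2,2]: t=2:+1/144 = 1/144
(3j)²=10/231 [(2 5 3; 0 0 0)], sign=-1
Σ_t [3,3]: t=3:−1/4320 = -1/4320
(3j)²=1/330 [(2 5 3; -1 -2 3)], sign=-1
⇒ 4πI² = 5/99
I = (+1)√(5/99/(4π)) = 0.06339609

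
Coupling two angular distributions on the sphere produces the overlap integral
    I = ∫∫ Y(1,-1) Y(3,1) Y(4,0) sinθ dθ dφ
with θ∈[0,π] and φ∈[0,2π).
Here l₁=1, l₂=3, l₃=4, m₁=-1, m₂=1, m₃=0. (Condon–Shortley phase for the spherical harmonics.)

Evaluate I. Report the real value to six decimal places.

0.150786

m-sum 0 ✓  L=8 even ✓  2≤4≤4 ✓
Π(2lᵢ+1) = 3×7×9 = 189
triangle coeff Δ(1,3,4) = 1/252
Σ_t [0,0]: t=0:+1/36 = 1/36
(3j)²=4/63 [(1 3 4; 0 0 0)], sign=+1
Σ_t [0,0]: t=0:+1/96 = 1/96
(3j)²=1/42 [(1 3 4; -1 1 0)], sign=+1
⇒ 4πI² = 2/7
I = (+1)√(2/7/(4π)) = 0.15078601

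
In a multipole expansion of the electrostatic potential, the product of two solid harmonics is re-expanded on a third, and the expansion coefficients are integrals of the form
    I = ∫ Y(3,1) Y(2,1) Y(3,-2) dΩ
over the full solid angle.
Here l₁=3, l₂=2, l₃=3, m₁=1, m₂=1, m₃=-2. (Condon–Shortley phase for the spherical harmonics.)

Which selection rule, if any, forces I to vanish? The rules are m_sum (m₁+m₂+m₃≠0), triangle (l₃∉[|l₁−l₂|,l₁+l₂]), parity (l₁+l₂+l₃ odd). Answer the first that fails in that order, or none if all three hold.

Σmᵢ = 0  ✓
l₃∈[|l₁−l₂|,l₁+l₂]=[1,5], have l₃=3  ✓
Σlᵢ = 8 ⇒ even  ✓

none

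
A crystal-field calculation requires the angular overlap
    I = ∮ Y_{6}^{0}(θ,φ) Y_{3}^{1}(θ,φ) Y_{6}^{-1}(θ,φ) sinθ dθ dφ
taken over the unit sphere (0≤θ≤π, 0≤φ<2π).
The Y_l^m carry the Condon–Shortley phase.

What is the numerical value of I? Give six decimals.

l₁+l₂+l₃=15 is odd: 3j(l;000)=0 ⇒ I=0

0.000000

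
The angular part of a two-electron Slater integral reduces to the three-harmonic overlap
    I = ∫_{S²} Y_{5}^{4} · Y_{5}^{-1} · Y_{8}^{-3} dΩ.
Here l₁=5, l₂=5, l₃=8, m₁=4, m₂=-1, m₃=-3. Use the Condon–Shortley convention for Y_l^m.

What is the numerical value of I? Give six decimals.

0.162689

Checks pass: Σm=0; 18 even; l₃=8∈[0,10].
(2·5+1)(2·5+1)(2·8+1) = 2057
Δ: 2! 8! 8! / 19! → 1/37413090
sum: t=0:+1/1036800 t=1:−1/331776 t=2:+1/1036800 = -1/921600
3j²(5 5 8; 0 0 0) = Δ·Π!·Σ² = 490/46189  (sign -1)
sum: t=0:+1/5806080 t=1:−1/29030400 = 1/7257600
3j²(5 5 8; 4 -1 -3) = Δ·Π!·Σ² = 64/4199  (sign -1)
combine: 4πI² = 2057·490/46189·64/4199 = 344960/1037153
take √, sign +1: I = 0.16268894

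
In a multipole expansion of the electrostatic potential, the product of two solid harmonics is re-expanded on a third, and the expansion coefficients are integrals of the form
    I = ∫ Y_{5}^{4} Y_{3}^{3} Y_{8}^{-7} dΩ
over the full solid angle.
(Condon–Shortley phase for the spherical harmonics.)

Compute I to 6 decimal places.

Checks pass: Σm=0; 16 even; l₃=8∈[2,8].
(2·5+1)(2·3+1)(2·8+1) = 1309
Δ: 0! 10! 6! / 17! → 1/136136
sum: t=0:+1/518400 = 1/518400
3j²(5 3 8; 0 0 0) = Δ·Π!·Σ² = 56/2431  (sign +1)
sum: t=0:+1/261273600 = 1/261273600
3j²(5 3 8; 4 3 -7) = Δ·Π!·Σ² = 5/136  (sign -1)
combine: 4πI² = 1309·56/2431·5/136 = 245/221
take √, sign -1: I = -0.29701746

-0.297017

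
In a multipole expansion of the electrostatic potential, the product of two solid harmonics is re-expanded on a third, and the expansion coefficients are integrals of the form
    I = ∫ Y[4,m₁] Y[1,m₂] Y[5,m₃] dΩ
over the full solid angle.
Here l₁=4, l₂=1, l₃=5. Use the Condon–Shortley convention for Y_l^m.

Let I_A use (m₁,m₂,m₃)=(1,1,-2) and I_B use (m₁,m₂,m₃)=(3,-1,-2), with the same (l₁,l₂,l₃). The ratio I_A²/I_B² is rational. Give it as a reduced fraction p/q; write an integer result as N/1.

7/1

l's match ⇒ only the (l;m) 3-j factors differ between A and B.
A: triangle coeff Δ(4,1,5) = 1/495; Σ_t [0,0]: t=0:+1/1440 = 1/1440; (3j)²=7/165 [(4 1 5; 1 1 -2)], sign=-1
B: triangle coeff Δ(4,1,5) = 1/495; Σ_t [0,0]: t=0:+1/10080 = 1/10080; (3j)²=1/165 [(4 1 5; 3 -1 -2)], sign=-1
I_A²/I_B² = (7/165)/(1/165) = 7/1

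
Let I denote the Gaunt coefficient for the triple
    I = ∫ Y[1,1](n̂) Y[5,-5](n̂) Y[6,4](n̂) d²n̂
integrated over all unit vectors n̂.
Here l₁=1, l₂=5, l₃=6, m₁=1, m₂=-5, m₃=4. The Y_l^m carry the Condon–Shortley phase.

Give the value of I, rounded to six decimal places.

0.040859

Checks pass: Σm=0; 12 even; l₃=6∈[4,6].
(2·1+1)(2·5+1)(2·6+1) = 429
Δ: 0! 2! 10! / 13! → 1/858
sum: t=0:+1/14400 = 1/14400
3j²(1 5 6; 0 0 0) = Δ·Π!·Σ² = 6/143  (sign +1)
sum: t=0:+1/7257600 = 1/7257600
3j²(1 5 6; 1 -5 4) = Δ·Π!·Σ² = 1/858  (sign +1)
combine: 4πI² = 429·6/143·1/858 = 3/143
take √, sign +1: I = 0.04085899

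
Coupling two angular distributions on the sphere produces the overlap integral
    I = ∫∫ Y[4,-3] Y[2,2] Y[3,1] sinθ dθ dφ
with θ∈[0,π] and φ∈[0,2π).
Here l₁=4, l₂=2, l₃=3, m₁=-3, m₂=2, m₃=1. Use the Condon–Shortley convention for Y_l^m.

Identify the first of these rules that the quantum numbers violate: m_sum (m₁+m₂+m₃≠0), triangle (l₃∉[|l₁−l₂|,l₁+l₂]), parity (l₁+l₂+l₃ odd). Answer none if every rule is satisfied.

parity

azimuthal sum: -3 + 2 + 1 = 0  ✓
2 ≤ 3 ≤ 6 (triangle on l)  ✓
L = 4 + 2 + 3 = 9 (odd)  ✗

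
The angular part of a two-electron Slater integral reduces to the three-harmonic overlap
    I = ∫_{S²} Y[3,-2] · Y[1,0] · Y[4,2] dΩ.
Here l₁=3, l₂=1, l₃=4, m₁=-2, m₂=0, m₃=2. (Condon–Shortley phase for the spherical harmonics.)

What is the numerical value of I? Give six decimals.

0.213244

Checks pass: Σm=0; 8 even; l₃=4∈[2,4].
(2·3+1)(2·1+1)(2·4+1) = 189
Δ: 0! 6! 2! / 9! → 1/252
sum: t=0:+1/36 = 1/36
3j²(3 1 4; 0 0 0) = Δ·Π!·Σ² = 4/63  (sign +1)
sum: t=0:+1/120 = 1/120
3j²(3 1 4; -2 0 2) = Δ·Π!·Σ² = 1/21  (sign +1)
combine: 4πI² = 189·4/63·1/21 = 4/7
take √, sign +1: I = 0.21324362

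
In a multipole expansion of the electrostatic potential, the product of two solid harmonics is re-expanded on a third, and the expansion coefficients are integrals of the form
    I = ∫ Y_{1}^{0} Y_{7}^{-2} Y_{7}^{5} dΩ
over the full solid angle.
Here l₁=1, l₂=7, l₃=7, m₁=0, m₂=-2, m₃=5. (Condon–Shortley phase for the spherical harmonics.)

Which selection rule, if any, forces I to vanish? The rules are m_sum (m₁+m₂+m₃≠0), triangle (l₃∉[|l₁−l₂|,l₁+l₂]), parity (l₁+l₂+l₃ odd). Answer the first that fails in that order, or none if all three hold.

m_sum

azimuthal sum: 0 − 2 + 5 = 3  ✗
6 ≤ 7 ≤ 8 (triangle on l)
L = 1 + 7 + 7 = 15 (odd)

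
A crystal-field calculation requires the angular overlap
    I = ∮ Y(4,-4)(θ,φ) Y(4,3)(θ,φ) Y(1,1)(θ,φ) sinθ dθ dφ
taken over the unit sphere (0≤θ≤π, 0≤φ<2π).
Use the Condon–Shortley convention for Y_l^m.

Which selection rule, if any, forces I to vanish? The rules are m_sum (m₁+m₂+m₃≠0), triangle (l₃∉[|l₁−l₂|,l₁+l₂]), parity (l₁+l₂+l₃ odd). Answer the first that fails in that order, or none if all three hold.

Σmᵢ = 0  ✓
l₃∈[|l₁−l₂|,l₁+l₂]=[0,8], have l₃=1  ✓
Σlᵢ = 9 ⇒ odd  ✗

parity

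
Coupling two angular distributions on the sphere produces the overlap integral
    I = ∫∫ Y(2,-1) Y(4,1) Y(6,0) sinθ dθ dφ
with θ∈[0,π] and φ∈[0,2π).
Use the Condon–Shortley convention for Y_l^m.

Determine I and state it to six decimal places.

0.174223

Checks pass: Σm=0; 12 even; l₃=6∈[2,6].
(2·2+1)(2·4+1)(2·6+1) = 585
Δ: 0! 4! 8! / 13! → 1/6435
sum: t=0:+1/2304 = 1/2304
3j²(2 4 6; 0 0 0) = Δ·Π!·Σ² = 5/143  (sign +1)
sum: t=0:+1/4320 = 1/4320
3j²(2 4 6; -1 1 0) = Δ·Π!·Σ² = 8/429  (sign +1)
combine: 4πI² = 585·5/143·8/429 = 600/1573
take √, sign +1: I = 0.17422334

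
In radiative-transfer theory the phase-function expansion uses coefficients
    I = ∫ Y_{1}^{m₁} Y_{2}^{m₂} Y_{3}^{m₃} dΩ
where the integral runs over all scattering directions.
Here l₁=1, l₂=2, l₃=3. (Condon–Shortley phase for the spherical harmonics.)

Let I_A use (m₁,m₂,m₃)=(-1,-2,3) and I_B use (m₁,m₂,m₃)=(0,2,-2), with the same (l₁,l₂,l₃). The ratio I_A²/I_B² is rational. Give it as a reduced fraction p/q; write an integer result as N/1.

l's match ⇒ only the (l;m) 3-j factors differ between A and B.
A: triangle coeff Δ(1,2,3) = 1/105; Σ_t [0,0]: t=0:+1/48 = 1/48; (3j)²=1/7 [(1 2 3; -1 -2 3)], sign=+1
B: triangle coeff Δ(1,2,3) = 1/105; Σ_t [0,0]: t=0:+1/24 = 1/24; (3j)²=1/21 [(1 2 3; 0 2 -2)], sign=-1
I_A²/I_B² = (1/7)/(1/21) = 3/1

3/1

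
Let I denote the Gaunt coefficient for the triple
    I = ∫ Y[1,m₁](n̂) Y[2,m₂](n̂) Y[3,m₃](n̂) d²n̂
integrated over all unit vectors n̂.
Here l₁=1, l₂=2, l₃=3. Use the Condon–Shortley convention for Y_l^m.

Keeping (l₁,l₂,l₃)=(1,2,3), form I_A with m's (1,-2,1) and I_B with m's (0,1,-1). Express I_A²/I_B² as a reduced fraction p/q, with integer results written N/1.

1/8

Shared (l₁,l₂,l₃)=(1,2,3): N and (l;000)² cancel in I_A²/I_B².
A: Δ = 0!·2!·4!/7! = 1/105; Racah Σ t=0..0: t=0:+1/48 = 1/48; ⇒ 3j(1 2 3; 1 -2 1)² = 1/105, sgn +1
B: Δ = 0!·2!·4!/7! = 1/105; Racah Σ t=0..0: t=0:+1/6 = 1/6; ⇒ 3j(1 2 3; 0 1 -1)² = 8/105, sgn +1
I_A²/I_B² = (1/105)/(8/105) = 1/8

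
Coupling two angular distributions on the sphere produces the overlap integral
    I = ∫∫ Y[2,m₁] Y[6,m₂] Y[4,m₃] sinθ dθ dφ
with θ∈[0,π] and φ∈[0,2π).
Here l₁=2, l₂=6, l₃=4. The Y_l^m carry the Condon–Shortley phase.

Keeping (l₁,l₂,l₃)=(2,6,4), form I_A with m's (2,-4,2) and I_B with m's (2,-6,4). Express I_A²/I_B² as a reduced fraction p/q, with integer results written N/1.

Shared (l₁,l₂,l₃)=(2,6,4): N and (l;000)² cancel in I_A²/I_B².
A: Δ = 4!·0!·8!/13! = 1/6435; Racah Σ t=0..0: t=0:+1/34560 = 1/34560; ⇒ 3j(2 6 4; 2 -4 2)² = 14/429, sgn +1
B: Δ = 4!·0!·8!/13! = 1/6435; Racah Σ t=0..0: t=0:+1/967680 = 1/967680; ⇒ 3j(2 6 4; 2 -6 4)² = 1/13, sgn +1
I_A²/I_B² = (14/429)/(1/13) = 14/33

14/33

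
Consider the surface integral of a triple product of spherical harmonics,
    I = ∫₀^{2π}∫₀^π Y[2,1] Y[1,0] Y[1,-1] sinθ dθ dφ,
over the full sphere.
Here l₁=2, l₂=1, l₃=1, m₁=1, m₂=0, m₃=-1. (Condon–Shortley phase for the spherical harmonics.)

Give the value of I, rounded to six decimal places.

-0.218510

Rules hold: Σm=0, L=4 even, 1≤1≤3.
N = 5·3·3 = 45
Δ = 2!·2!·0!/5! = 1/30
Racah Σ t=1..1: t=1:−1/1 = -1/1
⇒ 3j(2 1 1; 0 0 0)² = 2/15, sgn +1
Racah Σ t=1..1: t=1:−1/2 = -1/2
⇒ 3j(2 1 1; 1 0 -1)² = 1/10, sgn -1
4πI² = N·(3j₀)²·(3jₘ)² = 3/5
I = -1·√(0.6/4π) = -0.21850969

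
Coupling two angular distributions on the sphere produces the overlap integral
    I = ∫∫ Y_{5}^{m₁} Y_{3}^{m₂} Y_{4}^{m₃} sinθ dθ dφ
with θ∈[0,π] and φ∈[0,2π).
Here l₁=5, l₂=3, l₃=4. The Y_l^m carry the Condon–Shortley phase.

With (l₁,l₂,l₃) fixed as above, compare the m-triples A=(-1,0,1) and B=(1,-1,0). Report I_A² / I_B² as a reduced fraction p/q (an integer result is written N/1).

1083/605

Same 5,3,4: normalisation and zero-m 3j drop out of the ratio.
A: Δ: 4! 6! 2! / 13! → 1/180180; sum: t=1:−1/1440 t=2:+1/192 t=3:−1/432 = 19/8640; 3j²(5 3 4; -1 0 1) = Δ·Π!·Σ² = 361/30030  (sign -1)
B: Δ: 4! 6! 2! / 13! → 1/180180; sum: t=0:+1/2304 t=1:−1/216 t=2:+1/384 = -11/6912; 3j²(5 3 4; 1 -1 0) = Δ·Π!·Σ² = 11/1638  (sign -1)
I_A²/I_B² = (361/30030)/(11/1638) = 1083/605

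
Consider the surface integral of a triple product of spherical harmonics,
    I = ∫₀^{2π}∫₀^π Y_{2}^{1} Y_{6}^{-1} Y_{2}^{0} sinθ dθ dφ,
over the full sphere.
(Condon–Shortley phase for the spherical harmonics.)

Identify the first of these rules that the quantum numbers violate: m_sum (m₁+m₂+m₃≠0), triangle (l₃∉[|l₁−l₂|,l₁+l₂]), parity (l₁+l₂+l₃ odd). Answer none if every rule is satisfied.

triangle

m₁+m₂+m₃ = 1 − 1 + 0 = 0  ✓
triangle: |2−6|=4 ≤ l₃=2 ≤ 2+6=8  ✗
parity: l₁+l₂+l₃ = 10 is even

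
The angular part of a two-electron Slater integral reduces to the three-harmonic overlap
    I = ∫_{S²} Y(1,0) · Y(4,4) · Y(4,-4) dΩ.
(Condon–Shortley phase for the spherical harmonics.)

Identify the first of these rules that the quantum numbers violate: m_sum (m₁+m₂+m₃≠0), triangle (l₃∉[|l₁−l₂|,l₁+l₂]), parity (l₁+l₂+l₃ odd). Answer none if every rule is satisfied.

azimuthal sum: 0 + 4 − 4 = 0  ✓
3 ≤ 4 ≤ 5 (triangle on l)  ✓
L = 1 + 4 + 4 = 9 (odd)  ✗

parity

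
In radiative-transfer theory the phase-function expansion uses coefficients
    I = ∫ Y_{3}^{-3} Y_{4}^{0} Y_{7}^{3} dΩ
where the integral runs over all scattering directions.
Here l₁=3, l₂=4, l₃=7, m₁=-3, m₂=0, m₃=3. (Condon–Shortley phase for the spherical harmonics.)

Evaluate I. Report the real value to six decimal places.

Rules hold: Σm=0, L=14 even, 1≤7≤7.
N = 7·9·15 = 945
Δ = 0!·6!·8!/15! = 1/45045
Racah Σ t=0..0: t=0:+1/20736 = 1/20736
⇒ 3j(3 4 7; 0 0 0)² = 35/1287, sgn -1
Racah Σ t=0..0: t=0:+1/414720 = 1/414720
⇒ 3j(3 4 7; -3 0 3)² = 2/429, sgn +1
4πI² = N·(3j₀)²·(3jₘ)² = 2450/20449
I = -1·√(0.11981/4π) = -0.09764322

-0.097643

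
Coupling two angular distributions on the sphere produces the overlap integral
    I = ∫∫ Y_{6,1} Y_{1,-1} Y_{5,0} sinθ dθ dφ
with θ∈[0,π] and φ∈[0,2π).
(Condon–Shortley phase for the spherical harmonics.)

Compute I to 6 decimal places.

-0.187239

Checks pass: Σm=0; 12 even; l₃=5∈[5,7].
(2·6+1)(2·1+1)(2·5+1) = 429
Δ: 2! 10! 0! / 13! → 1/858
sum: t=1:−1/14400 = -1/14400
3j²(6 1 5; 0 0 0) = Δ·Π!·Σ² = 6/143  (sign +1)
sum: t=0:+1/28800 = 1/28800
3j²(6 1 5; 1 -1 0) = Δ·Π!·Σ² = 7/286  (sign -1)
combine: 4πI² = 429·6/143·7/286 = 63/143
take √, sign -1: I = -0.18723944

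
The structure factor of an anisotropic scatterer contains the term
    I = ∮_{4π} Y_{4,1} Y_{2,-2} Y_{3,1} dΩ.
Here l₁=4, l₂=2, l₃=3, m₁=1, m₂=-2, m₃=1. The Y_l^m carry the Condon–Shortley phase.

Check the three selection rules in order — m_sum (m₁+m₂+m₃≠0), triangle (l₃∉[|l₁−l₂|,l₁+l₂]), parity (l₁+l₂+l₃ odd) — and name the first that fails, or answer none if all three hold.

parity

Σmᵢ = 0  ✓
l₃∈[|l₁−l₂|,l₁+l₂]=[2,6], have l₃=3  ✓
Σlᵢ = 9 ⇒ odd  ✗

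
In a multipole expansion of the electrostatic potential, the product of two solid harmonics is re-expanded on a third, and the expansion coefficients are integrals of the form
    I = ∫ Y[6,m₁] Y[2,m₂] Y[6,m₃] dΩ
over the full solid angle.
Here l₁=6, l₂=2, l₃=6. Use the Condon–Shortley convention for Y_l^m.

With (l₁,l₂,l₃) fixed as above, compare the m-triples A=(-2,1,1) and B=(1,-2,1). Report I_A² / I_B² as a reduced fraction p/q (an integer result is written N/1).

Same 6,2,6: normalisation and zero-m 3j drop out of the ratio.
A: Δ: 2! 10! 2! / 15! → 1/90090; sum: t=1:−1/60480 t=2:+1/34560 = 1/80640; 3j²(6 2 6; -2 1 1) = Δ·Π!·Σ² = 6/1001  (sign -1)
B: Δ: 2! 10! 2! / 15! → 1/90090; sum: t=0:+1/57600 = 1/57600; 3j²(6 2 6; 1 -2 1) = Δ·Π!·Σ² = 21/715  (sign -1)
I_A²/I_B² = (6/1001)/(21/715) = 10/49

10/49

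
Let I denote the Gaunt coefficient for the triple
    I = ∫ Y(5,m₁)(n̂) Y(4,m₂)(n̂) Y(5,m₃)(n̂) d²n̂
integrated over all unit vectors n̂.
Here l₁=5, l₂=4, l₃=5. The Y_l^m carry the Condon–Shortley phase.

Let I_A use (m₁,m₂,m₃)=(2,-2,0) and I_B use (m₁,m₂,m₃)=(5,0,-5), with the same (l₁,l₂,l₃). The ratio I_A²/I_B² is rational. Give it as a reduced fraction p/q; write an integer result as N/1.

7/12

Shared (l₁,l₂,l₃)=(5,4,5): N and (l;000)² cancel in I_A²/I_B².
A: Δ = 4!·6!·4!/15! = 1/3153150; Racah Σ t=0..2: t=0:+1/3456 t=1:−1/1728 t=2:+1/11520 = -7/34560; ⇒ 3j(5 4 5; 2 -2 0)² = 7/858, sgn +1
B: Δ = 4!·6!·4!/15! = 1/3153150; Racah Σ t=0..0: t=0:+1/414720 = 1/414720; ⇒ 3j(5 4 5; 5 0 -5)² = 2/143, sgn +1
I_A²/I_B² = (7/858)/(2/143) = 7/12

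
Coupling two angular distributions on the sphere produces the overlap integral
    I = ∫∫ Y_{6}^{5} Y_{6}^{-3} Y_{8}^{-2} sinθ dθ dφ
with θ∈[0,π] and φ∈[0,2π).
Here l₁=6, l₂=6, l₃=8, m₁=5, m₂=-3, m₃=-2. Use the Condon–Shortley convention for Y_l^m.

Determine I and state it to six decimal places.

0.149263

Checks pass: Σm=0; 20 even; l₃=8∈[0,12].
(2·6+1)(2·6+1)(2·8+1) = 2873
Δ: 4! 8! 8! / 21! → 1/1309458150
sum: t=0:+1/49766400 t=1:−1/3110400 t=2:+1/1327104 t=3:−1/3110400 t=4:+1/49766400 = 1/6635520
3j²(6 6 8; 0 0 0) = Δ·Π!·Σ² = 350/46189  (sign +1)
sum: t=0:+1/87091200 t=1:−1/348364800 = 1/116121600
3j²(6 6 8; 5 -3 -2) = Δ·Π!·Σ² = 54/4199  (sign +1)
combine: 4πI² = 2873·350/46189·54/4199 = 18900/67507
take √, sign +1: I = 0.14926279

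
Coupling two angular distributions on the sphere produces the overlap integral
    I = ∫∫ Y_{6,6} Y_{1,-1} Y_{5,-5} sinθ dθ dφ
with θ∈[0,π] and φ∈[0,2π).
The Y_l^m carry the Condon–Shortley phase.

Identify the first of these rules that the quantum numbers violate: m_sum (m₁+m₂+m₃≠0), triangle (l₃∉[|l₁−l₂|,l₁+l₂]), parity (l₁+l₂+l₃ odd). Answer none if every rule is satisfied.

m₁+m₂+m₃ = 6 − 1 − 5 = 0  ✓
triangle: |6−1|=5 ≤ l₃=5 ≤ 6+1=7  ✓
parity: l₁+l₂+l₃ = 12 is even  ✓

none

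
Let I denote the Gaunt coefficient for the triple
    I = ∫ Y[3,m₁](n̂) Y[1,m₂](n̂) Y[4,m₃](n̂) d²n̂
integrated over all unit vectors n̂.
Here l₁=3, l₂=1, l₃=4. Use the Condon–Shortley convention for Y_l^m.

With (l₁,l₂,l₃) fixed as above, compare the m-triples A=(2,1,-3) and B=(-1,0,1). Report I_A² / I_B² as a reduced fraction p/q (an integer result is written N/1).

l's match ⇒ only the (l;m) 3-j factors differ between A and B.
A: triangle coeff Δ(3,1,4) = 1/252; Σ_t [0,0]: t=0:+1/240 = 1/240; (3j)²=1/12 [(3 1 4; 2 1 -3)], sign=-1
B: triangle coeff Δ(3,1,4) = 1/252; Σ_t [0,0]: t=0:+1/48 = 1/48; (3j)²=5/84 [(3 1 4; -1 0 1)], sign=-1
I_A²/I_B² = (1/12)/(5/84) = 7/5

7/5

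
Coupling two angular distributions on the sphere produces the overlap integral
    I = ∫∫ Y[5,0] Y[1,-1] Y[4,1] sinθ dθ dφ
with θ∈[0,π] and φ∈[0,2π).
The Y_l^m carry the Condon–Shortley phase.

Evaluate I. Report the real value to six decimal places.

0.155288

Rules hold: Σm=0, L=10 even, 4≤4≤6.
N = 11·3·9 = 297
Δ = 2!·8!·0!/11! = 1/495
Racah Σ t=1..1: t=1:−1/576 = -1/576
⇒ 3j(5 1 4; 0 0 0)² = 5/99, sgn -1
Racah Σ t=0..0: t=0:+1/1440 = 1/1440
⇒ 3j(5 1 4; 0 -1 1)² = 2/99, sgn -1
4πI² = N·(3j₀)²·(3jₘ)² = 10/33
I = +1·√(0.30303/4π) = 0.15528807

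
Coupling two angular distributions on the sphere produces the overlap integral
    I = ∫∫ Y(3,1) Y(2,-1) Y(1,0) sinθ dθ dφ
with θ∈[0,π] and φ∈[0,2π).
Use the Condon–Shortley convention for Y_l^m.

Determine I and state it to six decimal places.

-0.233597

m-sum 0 ✓  L=6 even ✓  1≤1≤5 ✓
Π(2lᵢ+1) = 7×5×3 = 105
triangle coeff Δ(3,2,1) = 1/105
Σ_t [2,2]: t=2:+1/4 = 1/4
(3j)²=3/35 [(3 2 1; 0 0 0)], sign=-1
Σ_t [1,1]: t=1:−1/6 = -1/6
(3j)²=8/105 [(3 2 1; 1 -1 0)], sign=+1
⇒ 4πI² = 24/35
I = (-1)√(24/35/(4π)) = -0.23359668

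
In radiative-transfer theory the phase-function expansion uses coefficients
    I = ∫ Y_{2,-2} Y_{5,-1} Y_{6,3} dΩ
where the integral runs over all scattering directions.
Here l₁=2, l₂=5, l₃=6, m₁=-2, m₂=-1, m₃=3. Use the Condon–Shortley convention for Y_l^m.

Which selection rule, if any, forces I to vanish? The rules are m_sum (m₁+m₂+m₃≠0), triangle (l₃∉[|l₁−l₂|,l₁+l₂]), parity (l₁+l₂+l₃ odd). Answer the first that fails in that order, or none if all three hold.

Σmᵢ = 0  ✓
l₃∈[|l₁−l₂|,l₁+l₂]=[3,7], have l₃=6  ✓
Σlᵢ = 13 ⇒ odd  ✗

parity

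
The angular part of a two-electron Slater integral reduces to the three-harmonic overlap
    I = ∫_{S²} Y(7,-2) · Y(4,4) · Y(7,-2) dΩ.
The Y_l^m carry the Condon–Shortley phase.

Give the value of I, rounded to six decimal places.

0.173836

m-sum 0 ✓  L=18 even ✓  3≤7≤11 ✓
Π(2lᵢ+1) = 15×9×15 = 2025
triangle coeff Δ(7,4,7) = 1/58198140
Σ_t [0,4]: t=0:+1/17418240 t=1:−1/622080 t=2:+1/230400 t=3:−1/622080 t=4:+1/17418240 = 1/806400
(3j)²=2268/230945 [(7 4 7; 0 0 0)], sign=-1
Σ_t [4,4]: t=4:+1/8294400 = 1/8294400
(3j)²=882/46189 [(7 4 7; -2 4 -2)], sign=-1
⇒ 4πI² = 810152280/2133423721
I = (+1)√(810152280/2133423721/(4π)) = 0.17383605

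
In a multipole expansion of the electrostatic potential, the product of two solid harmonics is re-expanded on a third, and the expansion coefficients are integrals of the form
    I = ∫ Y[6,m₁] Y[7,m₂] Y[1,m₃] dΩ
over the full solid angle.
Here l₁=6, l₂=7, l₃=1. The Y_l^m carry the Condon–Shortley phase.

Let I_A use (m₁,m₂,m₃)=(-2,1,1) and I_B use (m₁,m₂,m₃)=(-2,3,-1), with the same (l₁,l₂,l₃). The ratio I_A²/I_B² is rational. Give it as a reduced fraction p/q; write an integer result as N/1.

Shared (l₁,l₂,l₃)=(6,7,1): N and (l;000)² cancel in I_A²/I_B².
A: Δ = 12!·0!·2!/15! = 1/1365; Racah Σ t=8..8: t=8:+1/1935360 = 1/1935360; ⇒ 3j(6 7 1; -2 1 1)² = 1/91, sgn +1
B: Δ = 12!·0!·2!/15! = 1/1365; Racah Σ t=8..8: t=8:+1/1935360 = 1/1935360; ⇒ 3j(6 7 1; -2 3 -1)² = 3/91, sgn +1
I_A²/I_B² = (1/91)/(3/91) = 1/3

1/3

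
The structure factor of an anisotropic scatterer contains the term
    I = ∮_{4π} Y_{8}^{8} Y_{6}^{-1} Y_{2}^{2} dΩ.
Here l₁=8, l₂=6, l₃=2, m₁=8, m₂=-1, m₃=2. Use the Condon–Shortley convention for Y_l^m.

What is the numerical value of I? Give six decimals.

m-sum = 8 − 1 + 2 = 9 ≠ 0 ⇒ I = 0

0.000000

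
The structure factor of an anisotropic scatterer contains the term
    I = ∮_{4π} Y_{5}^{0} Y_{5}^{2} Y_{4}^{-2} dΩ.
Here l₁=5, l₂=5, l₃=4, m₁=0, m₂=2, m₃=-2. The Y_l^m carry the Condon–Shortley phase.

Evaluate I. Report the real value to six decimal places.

m-sum 0 ✓  L=14 even ✓  0≤4≤10 ✓
Π(2lᵢ+1) = 11×11×9 = 1089
triangle coeff Δ(5,5,4) = 1/3153150
Σ_t [1,5]: t=1:−1/69120 t=2:+1/1728 t=3:−1/576 t=4:+1/1728 t=5:−1/69120 = -7/11520
(3j)²=2/143 [(5 5 4; 0 0 0)], sign=-1
Σ_t [3,5]: t=3:−1/3456 t=4:+1/1728 t=5:−1/11520 = 7/34560
(3j)²=7/858 [(5 5 4; 0 2 -2)], sign=+1
⇒ 4πI² = 21/169
I = (-1)√(21/169/(4π)) = -0.09944006

-0.099440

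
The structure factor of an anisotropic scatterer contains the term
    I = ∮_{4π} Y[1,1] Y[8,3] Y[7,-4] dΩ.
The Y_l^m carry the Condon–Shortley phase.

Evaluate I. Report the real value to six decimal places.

Checks pass: Σm=0; 16 even; l₃=7∈[7,9].
(2·1+1)(2·8+1)(2·7+1) = 765
Δ: 2! 0! 14! / 17! → 1/2040
sum: t=1:−1/25401600 = -1/25401600
3j²(1 8 7; 0 0 0) = Δ·Π!·Σ² = 8/255  (sign +1)
sum: t=0:+1/479001600 = 1/479001600
3j²(1 8 7; 1 3 -4) = Δ·Π!·Σ² = 1/204  (sign -1)
combine: 4πI² = 765·8/255·1/204 = 2/17
take √, sign -1: I = -0.09675772

-0.096758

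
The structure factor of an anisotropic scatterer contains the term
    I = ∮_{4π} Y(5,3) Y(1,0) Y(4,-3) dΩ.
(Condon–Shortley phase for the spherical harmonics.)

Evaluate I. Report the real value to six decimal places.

Rules hold: Σm=0, L=10 even, 4≤4≤6.
N = 11·3·9 = 297
Δ = 2!·8!·0!/11! = 1/495
Racah Σ t=1..1: t=1:−1/576 = -1/576
⇒ 3j(5 1 4; 0 0 0)² = 5/99, sgn -1
Racah Σ t=1..1: t=1:−1/5040 = -1/5040
⇒ 3j(5 1 4; 3 0 -3)² = 16/495, sgn +1
4πI² = N·(3j₀)²·(3jₘ)² = 16/33
I = -1·√(0.484848/4π) = -0.19642560

-0.196426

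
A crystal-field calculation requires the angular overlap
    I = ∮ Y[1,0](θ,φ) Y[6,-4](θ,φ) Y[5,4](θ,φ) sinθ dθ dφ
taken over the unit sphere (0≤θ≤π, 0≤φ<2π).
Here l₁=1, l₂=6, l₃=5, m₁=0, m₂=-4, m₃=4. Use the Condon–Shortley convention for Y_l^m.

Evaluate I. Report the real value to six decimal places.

m-sum 0 ✓  L=12 even ✓  5≤5≤7 ✓
Π(2lᵢ+1) = 3×13×11 = 429
triangle coeff Δ(1,6,5) = 1/858
Σ_t [1,1]: t=1:−1/14400 = -1/14400
(3j)²=6/143 [(1 6 5; 0 0 0)], sign=+1
Σ_t [1,1]: t=1:−1/362880 = -1/362880
(3j)²=10/429 [(1 6 5; 0 -4 4)], sign=+1
⇒ 4πI² = 60/143
I = (+1)√(60/143/(4π)) = 0.18272698

0.182727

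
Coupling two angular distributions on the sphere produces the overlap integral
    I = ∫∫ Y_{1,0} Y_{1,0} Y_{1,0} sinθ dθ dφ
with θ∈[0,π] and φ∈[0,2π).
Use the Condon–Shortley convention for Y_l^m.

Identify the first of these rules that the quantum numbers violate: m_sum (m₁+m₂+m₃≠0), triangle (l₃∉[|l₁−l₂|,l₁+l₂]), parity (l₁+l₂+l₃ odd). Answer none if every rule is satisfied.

parity

azimuthal sum: 0 + 0 + 0 = 0  ✓
0 ≤ 1 ≤ 2 (triangle on l)  ✓
L = 1 + 1 + 1 = 3 (odd)  ✗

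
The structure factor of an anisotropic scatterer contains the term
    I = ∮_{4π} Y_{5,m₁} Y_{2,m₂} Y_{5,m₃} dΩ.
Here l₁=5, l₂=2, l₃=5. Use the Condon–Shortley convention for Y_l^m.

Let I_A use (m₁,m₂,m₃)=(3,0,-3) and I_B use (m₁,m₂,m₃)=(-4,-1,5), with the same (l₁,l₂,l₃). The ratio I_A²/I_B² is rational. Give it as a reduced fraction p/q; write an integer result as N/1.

Shared (l₁,l₂,l₃)=(5,2,5): N and (l;000)² cancel in I_A²/I_B².
A: Δ = 2!·8!·2!/13! = 1/38610; Racah Σ t=0..2: t=0:+1/5760 t=1:−1/5040 t=2:+1/161280 = -1/53760; ⇒ 3j(5 2 5; 3 0 -3)² = 1/4290, sgn -1
B: Δ = 2!·8!·2!/13! = 1/38610; Racah Σ t=1..1: t=1:−1/80640 = -1/80640; ⇒ 3j(5 2 5; -4 -1 5)² = 9/286, sgn -1
I_A²/I_B² = (1/4290)/(9/286) = 1/135

1/135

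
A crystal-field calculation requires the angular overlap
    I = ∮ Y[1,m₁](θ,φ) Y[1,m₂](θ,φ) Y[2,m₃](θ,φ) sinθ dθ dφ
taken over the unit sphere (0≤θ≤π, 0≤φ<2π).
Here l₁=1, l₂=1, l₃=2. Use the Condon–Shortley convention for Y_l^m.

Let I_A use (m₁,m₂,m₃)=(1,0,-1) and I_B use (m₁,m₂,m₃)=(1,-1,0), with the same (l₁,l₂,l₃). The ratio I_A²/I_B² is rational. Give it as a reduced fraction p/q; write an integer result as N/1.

Shared (l₁,l₂,l₃)=(1,1,2): N and (l;000)² cancel in I_A²/I_B².
A: Δ = 0!·2!·2!/5! = 1/30; Racah Σ t=0..0: t=0:+1/2 = 1/2; ⇒ 3j(1 1 2; 1 0 -1)² = 1/10, sgn -1
B: Δ = 0!·2!·2!/5! = 1/30; Racah Σ t=0..0: t=0:+1/4 = 1/4; ⇒ 3j(1 1 2; 1 -1 0)² = 1/30, sgn +1
I_A²/I_B² = (1/10)/(1/30) = 3/1

3/1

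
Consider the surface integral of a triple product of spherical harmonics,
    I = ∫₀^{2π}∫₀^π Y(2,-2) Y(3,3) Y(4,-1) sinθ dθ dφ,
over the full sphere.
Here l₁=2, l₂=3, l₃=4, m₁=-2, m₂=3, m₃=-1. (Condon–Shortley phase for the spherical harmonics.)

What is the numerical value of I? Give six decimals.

Σlᵢ=9 odd — θ-integrand is odd under cosθ→−cosθ; I=0

0.000000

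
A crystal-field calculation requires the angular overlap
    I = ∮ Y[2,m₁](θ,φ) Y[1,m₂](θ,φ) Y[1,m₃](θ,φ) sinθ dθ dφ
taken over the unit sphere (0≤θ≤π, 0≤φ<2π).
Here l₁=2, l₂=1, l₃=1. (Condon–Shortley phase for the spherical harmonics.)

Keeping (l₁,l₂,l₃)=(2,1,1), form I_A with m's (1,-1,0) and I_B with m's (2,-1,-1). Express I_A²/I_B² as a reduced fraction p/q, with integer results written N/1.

1/2

Shared (l₁,l₂,l₃)=(2,1,1): N and (l;000)² cancel in I_A²/I_B².
A: Δ = 2!·2!·0!/5! = 1/30; Racah Σ t=0..0: t=0:+1/2 = 1/2; ⇒ 3j(2 1 1; 1 -1 0)² = 1/10, sgn -1
B: Δ = 2!·2!·0!/5! = 1/30; Racah Σ t=0..0: t=0:+1/4 = 1/4; ⇒ 3j(2 1 1; 2 -1 -1)² = 1/5, sgn +1
I_A²/I_B² = (1/10)/(1/5) = 1/2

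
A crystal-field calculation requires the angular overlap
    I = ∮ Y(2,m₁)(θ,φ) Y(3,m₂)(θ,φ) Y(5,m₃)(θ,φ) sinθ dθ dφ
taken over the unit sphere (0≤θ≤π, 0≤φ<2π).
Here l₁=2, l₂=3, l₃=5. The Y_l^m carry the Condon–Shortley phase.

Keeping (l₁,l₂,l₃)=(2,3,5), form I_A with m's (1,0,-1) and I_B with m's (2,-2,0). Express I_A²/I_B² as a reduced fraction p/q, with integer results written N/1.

16/1

Shared (l₁,l₂,l₃)=(2,3,5): N and (l;000)² cancel in I_A²/I_B².
A: Δ = 0!·4!·6!/11! = 1/2310; Racah Σ t=0..0: t=0:+1/216 = 1/216; ⇒ 3j(2 3 5; 1 0 -1)² = 8/231, sgn +1
B: Δ = 0!·4!·6!/11! = 1/2310; Racah Σ t=0..0: t=0:+1/2880 = 1/2880; ⇒ 3j(2 3 5; 2 -2 0)² = 1/462, sgn -1
I_A²/I_B² = (8/231)/(1/462) = 16/1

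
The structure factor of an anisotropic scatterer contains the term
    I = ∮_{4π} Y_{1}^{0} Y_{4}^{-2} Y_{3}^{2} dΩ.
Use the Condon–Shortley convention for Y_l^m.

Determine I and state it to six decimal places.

m-sum 0 ✓  L=8 even ✓  3≤3≤5 ✓
Π(2lᵢ+1) = 3×9×7 = 189
triangle coeff Δ(1,4,3) = 1/252
Σ_t [1,1]: t=1:−1/36 = -1/36
(3j)²=4/63 [(1 4 3; 0 0 0)], sign=+1
Σ_t [1,1]: t=1:−1/120 = -1/120
(3j)²=1/21 [(1 4 3; 0 -2 2)], sign=+1
⇒ 4πI² = 4/7
I = (+1)√(4/7/(4π)) = 0.21324362

0.213244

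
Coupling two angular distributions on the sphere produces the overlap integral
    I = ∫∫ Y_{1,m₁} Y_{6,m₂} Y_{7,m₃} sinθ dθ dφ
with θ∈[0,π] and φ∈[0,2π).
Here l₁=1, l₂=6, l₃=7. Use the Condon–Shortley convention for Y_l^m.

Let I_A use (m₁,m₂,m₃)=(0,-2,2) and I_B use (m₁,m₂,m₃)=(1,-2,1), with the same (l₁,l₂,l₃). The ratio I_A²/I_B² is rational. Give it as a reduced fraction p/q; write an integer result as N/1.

Same 1,6,7: normalisation and zero-m 3j drop out of the ratio.
A: Δ: 0! 2! 12! / 15! → 1/1365; sum: t=0:+1/967680 = 1/967680; 3j²(1 6 7; 0 -2 2) = Δ·Π!·Σ² = 3/91  (sign -1)
B: Δ: 0! 2! 12! / 15! → 1/1365; sum: t=0:+1/1935360 = 1/1935360; 3j²(1 6 7; 1 -2 1) = Δ·Π!·Σ² = 1/91  (sign +1)
I_A²/I_B² = (3/91)/(1/91) = 3/1

3/1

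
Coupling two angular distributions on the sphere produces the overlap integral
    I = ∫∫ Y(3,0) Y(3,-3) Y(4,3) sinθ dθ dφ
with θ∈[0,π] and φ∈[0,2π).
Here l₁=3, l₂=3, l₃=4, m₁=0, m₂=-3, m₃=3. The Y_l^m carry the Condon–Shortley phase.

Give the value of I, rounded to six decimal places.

0.203551

Rules hold: Σm=0, L=10 even, 0≤4≤6.
N = 7·7·9 = 441
Δ = 2!·4!·4!/11! = 1/34650
Racah Σ t=0..2: t=0:+1/72 t=1:−1/16 t=2:+1/72 = -5/144
⇒ 3j(3 3 4; 0 0 0)² = 2/77, sgn -1
Racah Σ t=0..0: t=0:+1/288 = 1/288
⇒ 3j(3 3 4; 0 -3 3)² = 1/22, sgn -1
4πI² = N·(3j₀)²·(3jₘ)² = 63/121
I = +1·√(0.520661/4π) = 0.20355073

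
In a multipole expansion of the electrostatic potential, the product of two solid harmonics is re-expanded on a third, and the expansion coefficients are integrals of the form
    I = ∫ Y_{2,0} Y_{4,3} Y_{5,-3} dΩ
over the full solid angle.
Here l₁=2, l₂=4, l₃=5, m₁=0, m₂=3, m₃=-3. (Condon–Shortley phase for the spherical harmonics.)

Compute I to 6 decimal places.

Σlᵢ=11 odd — θ-integrand is odd under cosθ→−cosθ; I=0

0.000000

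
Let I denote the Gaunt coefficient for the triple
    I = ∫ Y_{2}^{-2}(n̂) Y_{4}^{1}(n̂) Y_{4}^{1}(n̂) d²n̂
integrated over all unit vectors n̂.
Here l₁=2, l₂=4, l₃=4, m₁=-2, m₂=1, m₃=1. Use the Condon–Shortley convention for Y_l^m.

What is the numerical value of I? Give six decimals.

Checks pass: Σm=0; 10 even; l₃=4∈[2,6].
(2·2+1)(2·4+1)(2·4+1) = 405
Δ: 2! 2! 6! / 11! → 1/13860
sum: t=0:+1/192 t=1:−1/36 t=2:+1/192 = -5/288
3j²(2 4 4; 0 0 0) = Δ·Π!·Σ² = 20/693  (sign -1)
sum: t=2:+1/144 = 1/144
3j²(2 4 4; -2 1 1) = Δ·Π!·Σ² = 10/231  (sign -1)
combine: 4πI² = 405·20/693·10/231 = 3000/5929
take √, sign +1: I = 0.20066192

0.200662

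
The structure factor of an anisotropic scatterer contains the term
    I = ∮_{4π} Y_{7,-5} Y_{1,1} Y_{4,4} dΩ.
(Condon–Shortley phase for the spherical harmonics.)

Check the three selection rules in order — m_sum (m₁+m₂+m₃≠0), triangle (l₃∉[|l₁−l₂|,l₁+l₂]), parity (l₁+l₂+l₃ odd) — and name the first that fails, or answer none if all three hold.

triangle

Σmᵢ = 0  ✓
l₃∈[|l₁−l₂|,l₁+l₂]=[6,8], have l₃=4  ✗
Σlᵢ = 12 ⇒ even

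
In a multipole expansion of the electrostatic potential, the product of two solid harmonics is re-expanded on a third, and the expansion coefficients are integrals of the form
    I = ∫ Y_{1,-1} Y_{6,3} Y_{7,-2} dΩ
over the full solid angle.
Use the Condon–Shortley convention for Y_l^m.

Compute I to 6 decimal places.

Rules hold: Σm=0, L=14 even, 5≤7≤7.
N = 3·13·15 = 585
Δ = 0!·2!·12!/15! = 1/1365
Racah Σ t=0..0: t=0:+1/518400 = 1/518400
⇒ 3j(1 6 7; 0 0 0)² = 7/195, sgn -1
Racah Σ t=0..0: t=0:+1/4354560 = 1/4354560
⇒ 3j(1 6 7; -1 3 -2)² = 2/273, sgn -1
4πI² = N·(3j₀)²·(3jₘ)² = 2/13
I = +1·√(0.153846/4π) = 0.11064668

0.110647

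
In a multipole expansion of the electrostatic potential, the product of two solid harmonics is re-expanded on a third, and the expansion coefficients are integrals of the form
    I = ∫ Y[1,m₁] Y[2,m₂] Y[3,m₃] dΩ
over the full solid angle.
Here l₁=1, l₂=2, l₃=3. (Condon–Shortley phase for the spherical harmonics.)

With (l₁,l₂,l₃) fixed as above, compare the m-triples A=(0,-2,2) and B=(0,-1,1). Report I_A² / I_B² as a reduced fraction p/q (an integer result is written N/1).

5/8

Same 1,2,3: normalisation and zero-m 3j drop out of the ratio.
A: Δ: 0! 2! 4! / 7! → 1/105; sum: t=0:+1/24 = 1/24; 3j²(1 2 3; 0 -2 2) = Δ·Π!·Σ² = 1/21  (sign -1)
B: Δ: 0! 2! 4! / 7! → 1/105; sum: t=0:+1/6 = 1/6; 3j²(1 2 3; 0 -1 1) = Δ·Π!·Σ² = 8/105  (sign +1)
I_A²/I_B² = (1/21)/(8/105) = 5/8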